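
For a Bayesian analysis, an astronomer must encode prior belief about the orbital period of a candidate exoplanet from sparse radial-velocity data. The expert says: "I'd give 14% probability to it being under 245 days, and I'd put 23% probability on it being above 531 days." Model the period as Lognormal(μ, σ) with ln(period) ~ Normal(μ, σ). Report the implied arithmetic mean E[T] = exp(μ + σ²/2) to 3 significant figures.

E[T] ≈ 425 days

If T ~ Lognormal(μ,σ) then ln T ~ Normal(μ,σ), so the p-quantile of ln T is μ + z_p·σ.
ln(245) = 5.501 and ln(531) = 6.275; z_{0.14} = -1.08, z_{0.77} = 0.7388.
σ = (6.275 − 5.501)/(0.7388 − (-1.08)) = 0.425.
μ = 5.501 − (-1.08)·0.425 = 5.961.
E[T] = exp(μ + σ²/2) = exp(5.961 + 0.0904) = 425 days.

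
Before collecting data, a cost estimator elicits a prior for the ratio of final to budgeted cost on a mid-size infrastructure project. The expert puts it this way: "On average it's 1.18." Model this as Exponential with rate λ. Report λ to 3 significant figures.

λ ≈ 0.847

Exponential mean = 1/λ, so λ = 1/1.18 = 0.847.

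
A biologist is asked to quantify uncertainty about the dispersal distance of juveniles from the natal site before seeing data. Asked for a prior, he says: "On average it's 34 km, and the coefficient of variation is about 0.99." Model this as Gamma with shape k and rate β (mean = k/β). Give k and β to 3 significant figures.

For Gamma(k, rate β): mean = k/β, variance = k/β², so CV = 1/√k.
CV = 0.99, hence k = 1/CV² = 1.02.
Then β = k/mean = 1.02/34 = 0.03.

k ≈ 1.02, β ≈ 0.03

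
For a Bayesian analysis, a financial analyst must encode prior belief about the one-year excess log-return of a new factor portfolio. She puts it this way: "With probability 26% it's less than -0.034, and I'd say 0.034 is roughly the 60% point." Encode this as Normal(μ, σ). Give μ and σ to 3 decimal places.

For Normal(μ,σ), the p-quantile is μ + z_p·σ. Here z_{0.26} = -0.6433, z_{0.6} = 0.2533.
So -0.034 = μ − 0.6433σ and 0.034 = μ + 0.2533σ.
Subtracting: σ = (0.034 − -0.034)/(0.2533 − (-0.6433)) = 0.076.
Then μ = -0.034 − (-0.6433)·0.076 = 0.015.

μ = 0.015, σ = 0.076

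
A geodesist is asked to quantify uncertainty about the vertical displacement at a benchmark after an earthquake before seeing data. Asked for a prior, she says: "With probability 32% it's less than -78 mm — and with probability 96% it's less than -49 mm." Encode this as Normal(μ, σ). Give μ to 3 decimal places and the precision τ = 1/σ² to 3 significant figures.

The p-quantile of Normal(μ,σ) is μ + z_p·σ, with z_{0.32} = -0.4677 and z_{0.96} = 1.751.
Eliminate σ: μ = (z₂·x₁ − z₁·x₂)/(z₂ − z₁) = (1.751·-78 − (-0.4677)·-49)/2.218 = -71.886.
Then σ = (x₂ − x₁)/(z₂ − z₁) = (-49 − -78)/2.218 = 13.073.
Precision τ = 1/σ² = 1/13.07² = 0.00585.

μ = -71.886, τ = 0.00585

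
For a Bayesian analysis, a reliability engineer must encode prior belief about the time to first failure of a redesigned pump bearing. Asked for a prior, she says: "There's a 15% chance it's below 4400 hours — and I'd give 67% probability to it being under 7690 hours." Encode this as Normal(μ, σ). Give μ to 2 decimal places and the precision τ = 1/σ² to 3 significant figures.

μ = 6709.66, τ = 2.01e-07

For Normal(μ,σ), the p-quantile is μ + z_p·σ. Here z_{0.15} = -1.036, z_{0.67} = 0.4399.
So 4400 = μ − 1.036σ and 7690 = μ + 0.4399σ.
Subtracting: σ = (7690 − 4400)/(0.4399 − (-1.036)) = 2228.47.
Then μ = 4400 − (-1.036)·2228.47 = 6709.66.
Precision τ = 1/σ² = 1/2228² = 2.01e-07.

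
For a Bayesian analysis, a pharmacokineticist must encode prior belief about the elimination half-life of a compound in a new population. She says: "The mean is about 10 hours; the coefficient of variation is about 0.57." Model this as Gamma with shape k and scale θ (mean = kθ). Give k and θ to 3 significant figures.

For Gamma(k, scale θ): mean = kθ, variance = kθ², so CV = 1/√k.
CV = 0.57, hence k = 1/CV² = 3.08.
Then θ = mean/k = 10/3.08 = 3.25.

k ≈ 3.08, θ ≈ 3.25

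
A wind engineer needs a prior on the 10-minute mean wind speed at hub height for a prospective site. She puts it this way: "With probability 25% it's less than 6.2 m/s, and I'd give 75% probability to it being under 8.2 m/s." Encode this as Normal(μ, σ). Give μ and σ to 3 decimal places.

For Normal(μ,σ), the p-quantile is μ + z_p·σ. Here z_{0.25} = -0.6745, z_{0.75} = 0.6745.
So 6.2 = μ − 0.6745σ and 8.2 = μ + 0.6745σ.
Subtracting: σ = (8.2 − 6.2)/(0.6745 − (-0.6745)) = 1.483.
Then μ = 6.2 − (-0.6745)·1.483 = 7.200.

μ = 7.200, σ = 1.483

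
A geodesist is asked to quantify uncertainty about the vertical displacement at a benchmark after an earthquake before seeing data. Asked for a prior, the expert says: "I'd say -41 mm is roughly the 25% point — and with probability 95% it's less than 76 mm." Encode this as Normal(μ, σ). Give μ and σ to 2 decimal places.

μ = -6.98, σ = 50.45

The p-quantile of Normal(μ,σ) is μ + z_p·σ, with z_{0.25} = -0.6745 and z_{0.95} = 1.645.
Eliminate σ: μ = (z₂·x₁ − z₁·x₂)/(z₂ − z₁) = (1.645·-41 − (-0.6745)·76)/2.319 = -6.98.
Then σ = (x₂ − x₁)/(z₂ − z₁) = (76 − -41)/2.319 = 50.45.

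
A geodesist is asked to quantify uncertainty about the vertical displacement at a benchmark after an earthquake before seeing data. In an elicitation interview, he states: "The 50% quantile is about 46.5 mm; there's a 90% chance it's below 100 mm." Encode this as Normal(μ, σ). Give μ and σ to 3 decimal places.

μ = 46.500, σ = 41.746

The p-quantile of Normal(μ,σ) is μ + z_p·σ, with z_{0.5} = 0 and z_{0.9} = 1.282.
Eliminate σ: μ = (z₂·x₁ − z₁·x₂)/(z₂ − z₁) = (1.282·46.5 − (0)·100)/1.282 = 46.500.
Then σ = (x₂ − x₁)/(z₂ − z₁) = (100 − 46.5)/1.282 = 41.746.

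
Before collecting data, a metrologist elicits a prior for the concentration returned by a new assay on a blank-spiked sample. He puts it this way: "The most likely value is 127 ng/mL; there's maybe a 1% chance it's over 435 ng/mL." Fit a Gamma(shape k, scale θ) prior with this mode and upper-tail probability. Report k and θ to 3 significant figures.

Gamma(k,θ) with k>1 has mode (k−1)θ, so θ = 127/(k−1).
Need P(X < 435) = 0.99 with θ tied to k this way. Start at k = 2, θ = 127: P(X<435) ≈ 0.856.
Too low — raise k to concentrate. Iterating converges to k ≈ 3.87.
Then θ = 127/(3.87−1) ≈ 44.2.

k ≈ 3.87, θ ≈ 44.2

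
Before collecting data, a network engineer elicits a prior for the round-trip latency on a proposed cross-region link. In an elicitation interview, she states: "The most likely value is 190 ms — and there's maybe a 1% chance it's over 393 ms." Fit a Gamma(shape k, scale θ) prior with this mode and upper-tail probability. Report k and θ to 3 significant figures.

k ≈ 10.2, θ ≈ 20.6

Gamma(k,θ) with k>1 has mode (k−1)θ, so θ = 190/(k−1).
Need P(X < 393) = 0.99 with θ tied to k this way. Start at k = 2, θ = 190: P(X<393) ≈ 0.612.
Too low — raise k to concentrate. Iterating converges to k ≈ 10.2.
Then θ = 190/(10.2−1) ≈ 20.6.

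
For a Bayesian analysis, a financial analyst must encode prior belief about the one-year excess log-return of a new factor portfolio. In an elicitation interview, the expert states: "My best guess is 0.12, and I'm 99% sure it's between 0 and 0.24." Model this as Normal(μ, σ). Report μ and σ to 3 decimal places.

μ = 0.120, σ = 0.047

A symmetric 99% interval runs μ ± z·σ with z = 2.576.
Half-width = 0.12, so σ = 0.12/2.576 = 0.047.
μ is the stated best guess, 0.120.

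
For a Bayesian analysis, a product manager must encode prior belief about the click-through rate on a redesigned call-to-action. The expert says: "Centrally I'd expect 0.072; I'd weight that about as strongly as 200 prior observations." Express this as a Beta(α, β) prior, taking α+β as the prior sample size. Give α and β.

α = 14.4, β = 185.6

Under the effective-sample-size interpretation, Beta(α, β) has prior mean α/(α+β) and prior sample size α+β.
So α+β = 200 and α/(α+β) = 0.072, giving α = 0.072·200 = 14.4 and β = 200 − 14.4 = 185.6.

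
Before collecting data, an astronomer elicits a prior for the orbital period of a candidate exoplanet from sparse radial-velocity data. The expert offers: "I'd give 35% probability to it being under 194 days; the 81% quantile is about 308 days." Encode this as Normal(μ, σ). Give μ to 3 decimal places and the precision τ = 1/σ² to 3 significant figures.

μ = 228.774, τ = 0.000123

For Normal(μ,σ), the p-quantile is μ + z_p·σ. Here z_{0.35} = -0.3853, z_{0.81} = 0.8779.
So 194 = μ − 0.3853σ and 308 = μ + 0.8779σ.
Subtracting: σ = (308 − 194)/(0.8779 − (-0.3853)) = 90.246.
Then μ = 194 − (-0.3853)·90.246 = 228.774.
Precision τ = 1/σ² = 1/90.25² = 0.000123.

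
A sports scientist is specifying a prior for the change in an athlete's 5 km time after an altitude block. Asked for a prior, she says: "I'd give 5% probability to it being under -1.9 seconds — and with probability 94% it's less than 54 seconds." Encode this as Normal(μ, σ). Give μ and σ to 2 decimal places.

μ = 26.84, σ = 17.47

For Normal(μ,σ), the p-quantile is μ + z_p·σ. Here z_{0.05} = -1.645, z_{0.94} = 1.555.
So -1.9 = μ − 1.645σ and 54 = μ + 1.555σ.
Subtracting: σ = (54 − -1.9)/(1.555 − (-1.645)) = 17.47.
Then μ = -1.9 − (-1.645)·17.47 = 26.84.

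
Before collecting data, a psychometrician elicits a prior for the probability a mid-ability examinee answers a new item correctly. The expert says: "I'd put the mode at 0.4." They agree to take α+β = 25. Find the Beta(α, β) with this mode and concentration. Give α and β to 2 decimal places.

α = 10.20, β = 14.80

For α,β > 1 the Beta mode is (α−1)/(α+β−2). With α+β = 25, the mode is (α−1)/23.
Set (α−1)/23 = 0.4 → α = 1 + 0.4·23 = 10.20.
β = 25 − α = 14.80.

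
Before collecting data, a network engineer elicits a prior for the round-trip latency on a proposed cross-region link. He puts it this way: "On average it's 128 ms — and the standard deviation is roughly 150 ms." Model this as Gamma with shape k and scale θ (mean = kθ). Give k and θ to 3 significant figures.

k ≈ 0.728, θ ≈ 176

For Gamma(k, scale θ): mean = kθ, variance = kθ², so CV = 1/√k.
CV = SD/mean = 150/128 = 1.172, hence k = 1/CV² = 0.728.
Then θ = mean/k = 128/0.728 = 176.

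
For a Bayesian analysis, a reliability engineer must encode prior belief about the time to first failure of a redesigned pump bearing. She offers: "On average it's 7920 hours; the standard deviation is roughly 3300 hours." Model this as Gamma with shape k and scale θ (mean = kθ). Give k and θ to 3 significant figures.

For Gamma(k, scale θ): mean = kθ, variance = kθ², so CV = 1/√k.
CV = SD/mean = 3300/7920 = 0.4167, hence k = 1/CV² = 5.76.
Then θ = mean/k = 7920/5.76 = 1380.

k ≈ 5.76, θ ≈ 1380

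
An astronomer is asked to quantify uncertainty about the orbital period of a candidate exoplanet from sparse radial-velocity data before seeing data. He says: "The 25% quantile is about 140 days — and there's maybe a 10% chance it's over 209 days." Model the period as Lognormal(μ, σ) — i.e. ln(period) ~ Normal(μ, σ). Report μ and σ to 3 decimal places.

μ ≈ 5.080, σ ≈ 0.205

If T ~ Lognormal(μ,σ) then ln T ~ Normal(μ,σ), so the p-quantile of ln T is μ + z_p·σ.
ln(140) = 4.942 and ln(209) = 5.342; z_{0.25} = -0.6745, z_{0.9} = 1.282.
σ = (5.342 − 4.942)/(1.282 − (-0.6745)) = 0.205.
μ = 4.942 − (-0.6745)·0.205 = 5.080.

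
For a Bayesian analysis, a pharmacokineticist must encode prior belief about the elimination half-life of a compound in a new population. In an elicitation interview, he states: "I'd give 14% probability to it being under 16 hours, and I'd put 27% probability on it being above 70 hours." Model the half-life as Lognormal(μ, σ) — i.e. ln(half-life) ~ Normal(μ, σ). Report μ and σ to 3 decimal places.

μ ≈ 3.714, σ ≈ 0.872

If T ~ Lognormal(μ,σ) then ln T ~ Normal(μ,σ), so the p-quantile of ln T is μ + z_p·σ.
ln(16) = 2.773 and ln(70) = 4.248; z_{0.14} = -1.08, z_{0.73} = 0.6128.
σ = (4.248 − 2.773)/(0.6128 − (-1.08)) = 0.872.
μ = 2.773 − (-1.08)·0.872 = 3.714.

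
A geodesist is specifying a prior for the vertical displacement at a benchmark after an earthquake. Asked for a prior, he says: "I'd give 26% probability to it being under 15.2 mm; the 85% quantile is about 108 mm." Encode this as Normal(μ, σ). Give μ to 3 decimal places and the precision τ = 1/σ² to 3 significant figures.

μ = 50.742, τ = 0.000328

The p-quantile of Normal(μ,σ) is μ + z_p·σ, with z_{0.26} = -0.6433 and z_{0.85} = 1.036.
Eliminate σ: μ = (z₂·x₁ − z₁·x₂)/(z₂ − z₁) = (1.036·15.2 − (-0.6433)·108)/1.68 = 50.742.
Then σ = (x₂ − x₁)/(z₂ − z₁) = (108 − 15.2)/1.68 = 55.245.
Precision τ = 1/σ² = 1/55.25² = 0.000328.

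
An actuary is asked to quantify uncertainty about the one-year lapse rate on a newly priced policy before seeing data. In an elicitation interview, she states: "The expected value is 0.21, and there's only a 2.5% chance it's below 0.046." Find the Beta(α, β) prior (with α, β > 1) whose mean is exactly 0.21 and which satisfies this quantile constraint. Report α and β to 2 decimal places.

With mean 0.21 fixed, write α = 0.21s, β = 0.79s where s = α+β.
Need P(θ < 0.046) = 0.025 under Beta(0.21s, 0.79s). Normal approximation: (q−m)/√(m(1−m)/s) ≈ z_{0.025} = -1.96, so s ≈ 0.21·0.79·(-1.96)²/(0.046−0.21)² = 23.7.
At s = 23.7: P(θ<0.046) ≈ 0.003. Adjusting to match 0.025 gives s ≈ 13.39.
So α = 0.21·13.39 ≈ 2.81, β = 0.79·13.39 ≈ 10.58.

α ≈ 2.81, β ≈ 10.58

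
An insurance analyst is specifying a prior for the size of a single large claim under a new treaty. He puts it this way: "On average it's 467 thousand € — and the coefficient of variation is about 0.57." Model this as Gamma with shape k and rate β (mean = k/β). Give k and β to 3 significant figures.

k ≈ 3.08, β ≈ 0.00659

For Gamma(k, rate β): mean = k/β, variance = k/β², so CV = 1/√k.
CV = 0.57, hence k = 1/CV² = 3.08.
Then β = k/mean = 3.08/467 = 0.00659.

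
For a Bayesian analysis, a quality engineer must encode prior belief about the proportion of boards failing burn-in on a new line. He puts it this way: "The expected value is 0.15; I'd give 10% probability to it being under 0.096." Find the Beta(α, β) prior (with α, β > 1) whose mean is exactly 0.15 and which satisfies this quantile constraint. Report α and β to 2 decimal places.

α ≈ 9.66, β ≈ 54.73

With mean 0.15 fixed, write α = 0.15s, β = 0.85s where s = α+β.
Need P(θ < 0.096) = 0.1 under Beta(0.15s, 0.85s). Normal approximation: (q−m)/√(m(1−m)/s) ≈ z_{0.1} = -1.28, so s ≈ 0.15·0.85·(-1.28)²/(0.096−0.15)² = 71.8.
At s = 71.8: P(θ<0.096) ≈ 0.086. Adjusting to match 0.1 gives s ≈ 64.38.
So α = 0.15·64.38 ≈ 9.66, β = 0.85·64.38 ≈ 54.73.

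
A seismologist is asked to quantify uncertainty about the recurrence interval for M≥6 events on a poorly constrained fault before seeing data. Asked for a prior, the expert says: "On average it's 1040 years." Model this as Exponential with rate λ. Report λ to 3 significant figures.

λ ≈ 0.000962

Exponential mean = 1/λ, so λ = 1/1040.0 = 0.000962.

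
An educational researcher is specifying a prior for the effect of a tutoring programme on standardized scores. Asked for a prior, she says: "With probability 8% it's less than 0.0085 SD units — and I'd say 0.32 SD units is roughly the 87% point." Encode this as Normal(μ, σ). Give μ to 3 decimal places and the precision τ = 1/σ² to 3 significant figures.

μ = 0.181, τ = 66

For Normal(μ,σ), the p-quantile is μ + z_p·σ. Here z_{0.08} = -1.405, z_{0.87} = 1.126.
So 0.0085 = μ − 1.405σ and 0.32 = μ + 1.126σ.
Subtracting: σ = (0.32 − 0.0085)/(1.126 − (-1.405)) = 0.123.
Then μ = 0.0085 − (-1.405)·0.123 = 0.181.
Precision τ = 1/σ² = 1/0.1231² = 66.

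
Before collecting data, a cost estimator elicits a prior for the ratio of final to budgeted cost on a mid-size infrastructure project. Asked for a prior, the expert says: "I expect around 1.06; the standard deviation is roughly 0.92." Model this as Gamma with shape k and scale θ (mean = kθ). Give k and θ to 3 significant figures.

k ≈ 1.33, θ ≈ 0.798

For Gamma(k, scale θ): mean = kθ, variance = kθ², so CV = 1/√k.
CV = SD/mean = 0.92/1.06 = 0.8679, hence k = 1/CV² = 1.33.
Then θ = mean/k = 1.06/1.33 = 0.798.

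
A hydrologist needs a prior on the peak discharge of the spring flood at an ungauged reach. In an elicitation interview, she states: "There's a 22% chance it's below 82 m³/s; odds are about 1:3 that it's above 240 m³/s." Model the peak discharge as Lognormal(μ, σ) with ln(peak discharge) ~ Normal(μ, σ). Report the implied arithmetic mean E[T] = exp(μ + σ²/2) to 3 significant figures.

If T ~ Lognormal(μ,σ) then ln T ~ Normal(μ,σ), so the p-quantile of ln T is μ + z_p·σ.
ln(82) = 4.407 and ln(240) = 5.481; z_{0.22} = -0.7722, z_{0.75} = 0.6745.
σ = (5.481 − 4.407)/(0.6745 − (-0.7722)) = 0.742.
μ = 4.407 − (-0.7722)·0.742 = 4.980.
E[T] = exp(μ + σ²/2) = exp(4.980 + 0.2755) = 192 m³/s.

E[T] ≈ 192 m³/s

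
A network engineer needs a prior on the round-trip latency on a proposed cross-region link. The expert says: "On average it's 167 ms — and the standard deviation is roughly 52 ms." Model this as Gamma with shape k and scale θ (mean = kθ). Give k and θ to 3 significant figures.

k ≈ 10.3, θ ≈ 16.2

For Gamma(k, scale θ): mean = kθ, variance = kθ², so CV = 1/√k.
CV = SD/mean = 52/167 = 0.3114, hence k = 1/CV² = 10.3.
Then θ = mean/k = 167/10.3 = 16.2.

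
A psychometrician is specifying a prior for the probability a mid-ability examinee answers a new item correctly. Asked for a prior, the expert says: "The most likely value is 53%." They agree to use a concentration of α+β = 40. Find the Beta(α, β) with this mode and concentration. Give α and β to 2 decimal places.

For α,β > 1 the Beta mode is (α−1)/(α+β−2). With α+β = 40, the mode is (α−1)/38.
Set (α−1)/38 = 0.53 → α = 1 + 0.53·38 = 21.14.
β = 40 − α = 18.86.

α = 21.14, β = 18.86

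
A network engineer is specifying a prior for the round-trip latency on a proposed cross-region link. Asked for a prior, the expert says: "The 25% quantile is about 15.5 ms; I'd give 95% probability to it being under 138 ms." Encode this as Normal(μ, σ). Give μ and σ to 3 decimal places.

For Normal(μ,σ), the p-quantile is μ + z_p·σ. Here z_{0.25} = -0.6745, z_{0.95} = 1.645.
So 15.5 = μ − 0.6745σ and 138 = μ + 1.645σ.
Subtracting: σ = (138 − 15.5)/(1.645 − (-0.6745)) = 52.817.
Then μ = 15.5 − (-0.6745)·52.817 = 51.124.

μ = 51.124, σ = 52.817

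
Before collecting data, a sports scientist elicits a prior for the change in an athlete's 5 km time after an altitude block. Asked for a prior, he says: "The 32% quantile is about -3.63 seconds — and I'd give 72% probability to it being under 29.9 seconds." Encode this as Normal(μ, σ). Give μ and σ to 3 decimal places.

The p-quantile of Normal(μ,σ) is μ + z_p·σ, with z_{0.32} = -0.4677 and z_{0.72} = 0.5828.
Eliminate σ: μ = (z₂·x₁ − z₁·x₂)/(z₂ − z₁) = (0.5828·-3.63 − (-0.4677)·29.9)/1.051 = 11.298.
Then σ = (x₂ − x₁)/(z₂ − z₁) = (29.9 − -3.63)/1.051 = 31.917.

μ = 11.298, σ = 31.917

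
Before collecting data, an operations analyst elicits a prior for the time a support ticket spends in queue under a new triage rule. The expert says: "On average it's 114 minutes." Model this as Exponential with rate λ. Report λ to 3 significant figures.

Exponential mean = 1/λ, so λ = 1/114.0 = 0.00877.

λ ≈ 0.00877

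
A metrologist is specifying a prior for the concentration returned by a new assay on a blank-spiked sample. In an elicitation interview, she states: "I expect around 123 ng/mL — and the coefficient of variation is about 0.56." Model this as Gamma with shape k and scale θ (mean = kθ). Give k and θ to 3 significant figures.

k ≈ 3.19, θ ≈ 38.6

For Gamma(k, scale θ): mean = kθ, variance = kθ², so CV = 1/√k.
CV = 0.56, hence k = 1/CV² = 3.19.
Then θ = mean/k = 123/3.19 = 38.6.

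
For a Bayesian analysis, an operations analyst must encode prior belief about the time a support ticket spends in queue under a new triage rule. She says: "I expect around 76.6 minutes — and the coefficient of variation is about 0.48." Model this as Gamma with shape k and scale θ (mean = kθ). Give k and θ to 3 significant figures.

For Gamma(k, scale θ): mean = kθ, variance = kθ², so CV = 1/√k.
CV = 0.48, hence k = 1/CV² = 4.34.
Then θ = mean/k = 76.6/4.34 = 17.6.

k ≈ 4.34, θ ≈ 17.6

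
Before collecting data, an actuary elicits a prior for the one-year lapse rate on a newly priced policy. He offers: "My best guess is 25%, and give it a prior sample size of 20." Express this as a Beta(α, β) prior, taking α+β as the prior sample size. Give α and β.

Under the effective-sample-size interpretation, Beta(α, β) has prior mean α/(α+β) and prior sample size α+β.
So α+β = 20 and α/(α+β) = 0.25, giving α = 0.25·20 = 5 and β = 20 − 5 = 15.

α = 5, β = 15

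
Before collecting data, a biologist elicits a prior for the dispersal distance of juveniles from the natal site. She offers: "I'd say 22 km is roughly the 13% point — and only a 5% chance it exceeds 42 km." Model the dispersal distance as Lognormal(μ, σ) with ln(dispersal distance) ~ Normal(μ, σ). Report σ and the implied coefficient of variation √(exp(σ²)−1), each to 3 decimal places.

σ ≈ 0.233, CV ≈ 0.237

If T ~ Lognormal(μ,σ) then ln T ~ Normal(μ,σ), so the p-quantile of ln T is μ + z_p·σ.
ln(22) = 3.091 and ln(42) = 3.738; z_{0.13} = -1.126, z_{0.95} = 1.645.
σ = (3.738 − 3.091)/(1.645 − (-1.126)) = 0.233.
μ = 3.091 − (-1.126)·0.233 = 3.354.
CV = √(exp(σ²)−1) = √(exp(0.0544)−1) = 0.237.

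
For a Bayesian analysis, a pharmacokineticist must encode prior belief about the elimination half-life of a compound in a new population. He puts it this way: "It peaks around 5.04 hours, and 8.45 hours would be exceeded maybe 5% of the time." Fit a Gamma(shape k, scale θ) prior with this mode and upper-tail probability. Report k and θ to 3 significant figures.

k ≈ 11.5, θ ≈ 0.482

Gamma(k,θ) with k>1 has mode (k−1)θ, so θ = 5.04/(k−1).
Need P(X < 8.45) = 0.95 with θ tied to k this way. Start at k = 2, θ = 5.04: P(X<8.45) ≈ 0.499.
Too low — raise k to concentrate. Iterating converges to k ≈ 11.5.
Then θ = 5.04/(11.5−1) ≈ 0.482.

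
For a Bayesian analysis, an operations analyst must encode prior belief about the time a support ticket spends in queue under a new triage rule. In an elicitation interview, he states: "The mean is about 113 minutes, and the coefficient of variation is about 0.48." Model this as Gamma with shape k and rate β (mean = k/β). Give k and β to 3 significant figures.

For Gamma(k, rate β): mean = k/β, variance = k/β², so CV = 1/√k.
CV = 0.48, hence k = 1/CV² = 4.34.
Then β = k/mean = 4.34/113 = 0.0384.

k ≈ 4.34, β ≈ 0.0384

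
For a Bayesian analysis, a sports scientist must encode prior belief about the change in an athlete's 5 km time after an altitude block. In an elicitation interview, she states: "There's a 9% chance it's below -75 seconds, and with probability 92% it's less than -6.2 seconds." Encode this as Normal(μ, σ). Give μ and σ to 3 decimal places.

The p-quantile of Normal(μ,σ) is μ + z_p·σ, with z_{0.09} = -1.341 and z_{0.92} = 1.405.
Eliminate σ: μ = (z₂·x₁ − z₁·x₂)/(z₂ − z₁) = (1.405·-75 − (-1.341)·-6.2)/2.746 = -41.406.
Then σ = (x₂ − x₁)/(z₂ − z₁) = (-6.2 − -75)/2.746 = 25.056.

μ = -41.406, σ = 25.056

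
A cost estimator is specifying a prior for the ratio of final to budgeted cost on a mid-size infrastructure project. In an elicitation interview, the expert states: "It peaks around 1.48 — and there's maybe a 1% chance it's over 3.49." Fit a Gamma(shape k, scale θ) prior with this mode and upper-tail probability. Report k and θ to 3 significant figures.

Gamma(k,θ) with k>1 has mode (k−1)θ, so θ = 1.48/(k−1).
Need P(X < 3.49) = 0.99 with θ tied to k this way. Start at k = 2, θ = 1.48: P(X<3.49) ≈ 0.682.
Too low — raise k to concentrate. Iterating converges to k ≈ 7.46.
Then θ = 1.48/(7.46−1) ≈ 0.229.

k ≈ 7.46, θ ≈ 0.229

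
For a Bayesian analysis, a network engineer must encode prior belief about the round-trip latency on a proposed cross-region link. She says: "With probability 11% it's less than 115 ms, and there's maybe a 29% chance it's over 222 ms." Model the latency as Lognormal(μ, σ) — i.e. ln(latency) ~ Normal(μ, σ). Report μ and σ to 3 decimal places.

μ ≈ 5.198, σ ≈ 0.370

If T ~ Lognormal(μ,σ) then ln T ~ Normal(μ,σ), so the p-quantile of ln T is μ + z_p·σ.
ln(115) = 4.745 and ln(222) = 5.403; z_{0.11} = -1.227, z_{0.71} = 0.5534.
σ = (5.403 − 4.745)/(0.5534 − (-1.227)) = 0.370.
μ = 4.745 − (-1.227)·0.370 = 5.198.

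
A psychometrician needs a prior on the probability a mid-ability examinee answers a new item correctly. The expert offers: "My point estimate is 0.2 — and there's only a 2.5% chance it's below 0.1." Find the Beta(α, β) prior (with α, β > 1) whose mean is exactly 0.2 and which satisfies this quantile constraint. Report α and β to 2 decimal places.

With mean 0.2 fixed, write α = 0.2s, β = 0.8s where s = α+β.
Need P(θ < 0.1) = 0.025 under Beta(0.2s, 0.8s). Normal approximation: (q−m)/√(m(1−m)/s) ≈ z_{0.025} = -1.96, so s ≈ 0.2·0.8·(-1.96)²/(0.1−0.2)² = 61.5.
At s = 61.5: P(θ<0.1) ≈ 0.012. Adjusting to match 0.025 gives s ≈ 47.14.
So α = 0.2·47.14 ≈ 9.43, β = 0.8·47.14 ≈ 37.71.

α ≈ 9.43, β ≈ 37.71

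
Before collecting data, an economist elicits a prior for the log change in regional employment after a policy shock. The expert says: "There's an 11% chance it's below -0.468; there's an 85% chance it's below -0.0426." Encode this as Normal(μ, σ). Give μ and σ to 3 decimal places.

The p-quantile of Normal(μ,σ) is μ + z_p·σ, with z_{0.11} = -1.227 and z_{0.85} = 1.036.
Eliminate σ: μ = (z₂·x₁ − z₁·x₂)/(z₂ − z₁) = (1.036·-0.468 − (-1.227)·-0.0426)/2.263 = -0.237.
Then σ = (x₂ − x₁)/(z₂ − z₁) = (-0.0426 − -0.468)/2.263 = 0.188.

μ = -0.237, σ = 0.188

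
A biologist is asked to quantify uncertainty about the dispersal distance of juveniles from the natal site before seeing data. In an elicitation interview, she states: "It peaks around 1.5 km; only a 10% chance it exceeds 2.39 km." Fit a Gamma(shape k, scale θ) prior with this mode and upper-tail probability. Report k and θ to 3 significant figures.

Gamma(k,θ) with k>1 has mode (k−1)θ, so θ = 1.5/(k−1).
Need P(X < 2.39) = 0.9 with θ tied to k this way. Start at k = 2, θ = 1.5: P(X<2.39) ≈ 0.473.
Too low — raise k to concentrate. Iterating converges to k ≈ 9.65.
Then θ = 1.5/(9.65−1) ≈ 0.173.

k ≈ 9.65, θ ≈ 0.173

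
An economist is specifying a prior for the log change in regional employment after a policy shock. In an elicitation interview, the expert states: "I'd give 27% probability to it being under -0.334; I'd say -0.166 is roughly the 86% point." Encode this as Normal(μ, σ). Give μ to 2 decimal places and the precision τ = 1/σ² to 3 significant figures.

μ = -0.27, τ = 102

For Normal(μ,σ), the p-quantile is μ + z_p·σ. Here z_{0.27} = -0.6128, z_{0.86} = 1.08.
So -0.334 = μ − 0.6128σ and -0.166 = μ + 1.08σ.
Subtracting: σ = (-0.166 − -0.334)/(1.08 − (-0.6128)) = 0.10.
Then μ = -0.334 − (-0.6128)·0.10 = -0.27.
Precision τ = 1/σ² = 1/0.09922² = 102.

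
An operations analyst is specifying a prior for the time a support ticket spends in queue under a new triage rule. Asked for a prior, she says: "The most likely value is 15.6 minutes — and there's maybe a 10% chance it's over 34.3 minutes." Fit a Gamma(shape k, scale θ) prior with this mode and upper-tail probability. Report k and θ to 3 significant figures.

Gamma(k,θ) with k>1 has mode (k−1)θ, so θ = 15.6/(k−1).
Need P(X < 34.3) = 0.9 with θ tied to k this way. Start at k = 2, θ = 15.6: P(X<34.3) ≈ 0.645.
Too low — raise k to concentrate. Iterating converges to k ≈ 4.1.
Then θ = 15.6/(4.1−1) ≈ 5.04.

k ≈ 4.1, θ ≈ 5.04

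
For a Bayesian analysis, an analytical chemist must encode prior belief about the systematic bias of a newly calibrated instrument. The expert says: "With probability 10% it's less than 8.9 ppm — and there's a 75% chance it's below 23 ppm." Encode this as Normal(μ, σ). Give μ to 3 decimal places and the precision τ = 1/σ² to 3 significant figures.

For Normal(μ,σ), the p-quantile is μ + z_p·σ. Here z_{0.1} = -1.282, z_{0.75} = 0.6745.
So 8.9 = μ − 1.282σ and 23 = μ + 0.6745σ.
Subtracting: σ = (23 − 8.9)/(0.6745 − (-1.282)) = 7.208.
Then μ = 8.9 − (-1.282)·7.208 = 18.138.
Precision τ = 1/σ² = 1/7.208² = 0.0192.

μ = 18.138, τ = 0.0192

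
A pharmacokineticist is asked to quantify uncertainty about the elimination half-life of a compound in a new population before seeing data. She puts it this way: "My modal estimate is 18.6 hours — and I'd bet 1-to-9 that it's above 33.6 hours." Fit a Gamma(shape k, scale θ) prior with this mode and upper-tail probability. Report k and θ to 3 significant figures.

k ≈ 6.45, θ ≈ 3.42

Gamma(k,θ) with k>1 has mode (k−1)θ, so θ = 18.6/(k−1).
Need P(X < 33.6) = 0.9 with θ tied to k this way. Start at k = 2, θ = 18.6: P(X<33.6) ≈ 0.539.
Too low — raise k to concentrate. Iterating converges to k ≈ 6.45.
Then θ = 18.6/(6.45−1) ≈ 3.42.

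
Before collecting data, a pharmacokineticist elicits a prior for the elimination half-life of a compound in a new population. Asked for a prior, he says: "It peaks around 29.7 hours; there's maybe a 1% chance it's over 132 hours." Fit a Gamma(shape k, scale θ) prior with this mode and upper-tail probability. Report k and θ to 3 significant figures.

Gamma(k,θ) with k>1 has mode (k−1)θ, so θ = 29.7/(k−1).
Need P(X < 132) = 0.99 with θ tied to k this way. Start at k = 2, θ = 29.7: P(X<132) ≈ 0.936.
Too low — raise k to concentrate. Iterating converges to k ≈ 2.82.
Then θ = 29.7/(2.82−1) ≈ 16.3.

k ≈ 2.82, θ ≈ 16.3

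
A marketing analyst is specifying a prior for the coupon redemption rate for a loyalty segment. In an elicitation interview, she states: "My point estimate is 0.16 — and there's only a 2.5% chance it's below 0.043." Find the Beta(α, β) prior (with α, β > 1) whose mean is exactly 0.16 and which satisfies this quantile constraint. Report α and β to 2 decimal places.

α ≈ 3.57, β ≈ 18.76

With mean 0.16 fixed, write α = 0.16s, β = 0.84s where s = α+β.
Need P(θ < 0.043) = 0.025 under Beta(0.16s, 0.84s). Normal approximation: (q−m)/√(m(1−m)/s) ≈ z_{0.025} = -1.96, so s ≈ 0.16·0.84·(-1.96)²/(0.043−0.16)² = 37.7.
At s = 37.7: P(θ<0.043) ≈ 0.004. Adjusting to match 0.025 gives s ≈ 22.33.
So α = 0.16·22.33 ≈ 3.57, β = 0.84·22.33 ≈ 18.76.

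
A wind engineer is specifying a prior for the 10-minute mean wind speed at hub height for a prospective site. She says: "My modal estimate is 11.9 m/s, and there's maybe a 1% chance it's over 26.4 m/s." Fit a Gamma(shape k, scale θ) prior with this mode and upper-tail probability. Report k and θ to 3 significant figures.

k ≈ 8.58, θ ≈ 1.57

Gamma(k,θ) with k>1 has mode (k−1)θ, so θ = 11.9/(k−1).
Need P(X < 26.4) = 0.99 with θ tied to k this way. Start at k = 2, θ = 11.9: P(X<26.4) ≈ 0.650.
Too low — raise k to concentrate. Iterating converges to k ≈ 8.58.
Then θ = 11.9/(8.58−1) ≈ 1.57.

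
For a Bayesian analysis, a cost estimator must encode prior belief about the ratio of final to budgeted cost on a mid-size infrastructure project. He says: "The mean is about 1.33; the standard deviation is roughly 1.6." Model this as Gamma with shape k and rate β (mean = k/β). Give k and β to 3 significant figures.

For Gamma(k, rate β): mean = k/β, variance = k/β², so CV = 1/√k.
CV = SD/mean = 1.6/1.33 = 1.203, hence k = 1/CV² = 0.691.
Then β = k/mean = 0.691/1.33 = 0.52.

k ≈ 0.691, β ≈ 0.52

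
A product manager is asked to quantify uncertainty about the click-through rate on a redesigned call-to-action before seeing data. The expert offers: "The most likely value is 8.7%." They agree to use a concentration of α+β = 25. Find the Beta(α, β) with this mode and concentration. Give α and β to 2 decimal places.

For α,β > 1 the Beta mode is (α−1)/(α+β−2). With α+β = 25, the mode is (α−1)/23.
Set (α−1)/23 = 0.087 → α = 1 + 0.087·23 = 3.00.
β = 25 − α = 22.00.

α = 3.00, β = 22.00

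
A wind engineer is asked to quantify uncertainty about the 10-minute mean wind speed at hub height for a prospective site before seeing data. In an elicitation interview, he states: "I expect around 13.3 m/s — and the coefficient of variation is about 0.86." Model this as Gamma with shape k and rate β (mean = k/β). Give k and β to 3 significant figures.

k ≈ 1.35, β ≈ 0.102

For Gamma(k, rate β): mean = k/β, variance = k/β², so CV = 1/√k.
CV = 0.86, hence k = 1/CV² = 1.35.
Then β = k/mean = 1.35/13.3 = 0.102.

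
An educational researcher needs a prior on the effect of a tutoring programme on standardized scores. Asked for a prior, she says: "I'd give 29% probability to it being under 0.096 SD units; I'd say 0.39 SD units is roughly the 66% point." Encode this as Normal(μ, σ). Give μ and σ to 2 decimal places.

μ = 0.26, σ = 0.30

For Normal(μ,σ), the p-quantile is μ + z_p·σ. Here z_{0.29} = -0.5534, z_{0.66} = 0.4125.
So 0.096 = μ − 0.5534σ and 0.39 = μ + 0.4125σ.
Subtracting: σ = (0.39 − 0.096)/(0.4125 − (-0.5534)) = 0.30.
Then μ = 0.096 − (-0.5534)·0.30 = 0.26.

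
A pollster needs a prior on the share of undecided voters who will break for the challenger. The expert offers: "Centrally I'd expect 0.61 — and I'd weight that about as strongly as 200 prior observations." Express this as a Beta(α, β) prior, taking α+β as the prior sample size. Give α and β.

α = 122, β = 78

Under the effective-sample-size interpretation, Beta(α, β) has prior mean α/(α+β) and prior sample size α+β.
So α+β = 200 and α/(α+β) = 0.61, giving α = 0.61·200 = 122 and β = 200 − 122 = 78.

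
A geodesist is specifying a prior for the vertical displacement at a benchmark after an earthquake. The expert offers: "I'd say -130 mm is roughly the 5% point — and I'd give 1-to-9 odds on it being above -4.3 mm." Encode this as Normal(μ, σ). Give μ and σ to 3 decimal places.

μ = -59.347, σ = 42.954

For Normal(μ,σ), the p-quantile is μ + z_p·σ. Here z_{0.05} = -1.645, z_{0.9} = 1.282.
So -130 = μ − 1.645σ and -4.3 = μ + 1.282σ.
Subtracting: σ = (-4.3 − -130)/(1.282 − (-1.645)) = 42.954.
Then μ = -130 − (-1.645)·42.954 = -59.347.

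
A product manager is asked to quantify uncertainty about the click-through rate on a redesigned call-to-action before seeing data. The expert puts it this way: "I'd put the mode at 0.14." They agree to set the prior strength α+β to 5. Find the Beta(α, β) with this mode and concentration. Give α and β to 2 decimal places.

α = 1.42, β = 3.58

For α,β > 1 the Beta mode is (α−1)/(α+β−2). With α+β = 5, the mode is (α−1)/3.
Set (α−1)/3 = 0.14 → α = 1 + 0.14·3 = 1.42.
β = 5 − α = 3.58.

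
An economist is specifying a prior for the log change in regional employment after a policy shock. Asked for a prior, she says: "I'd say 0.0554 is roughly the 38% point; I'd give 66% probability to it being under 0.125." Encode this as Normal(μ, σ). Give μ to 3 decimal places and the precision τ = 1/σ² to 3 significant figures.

μ = 0.085, τ = 106

For Normal(μ,σ), the p-quantile is μ + z_p·σ. Here z_{0.38} = -0.3055, z_{0.66} = 0.4125.
So 0.0554 = μ − 0.3055σ and 0.125 = μ + 0.4125σ.
Subtracting: σ = (0.125 − 0.0554)/(0.4125 − (-0.3055)) = 0.097.
Then μ = 0.0554 − (-0.3055)·0.097 = 0.085.
Precision τ = 1/σ² = 1/0.09694² = 106.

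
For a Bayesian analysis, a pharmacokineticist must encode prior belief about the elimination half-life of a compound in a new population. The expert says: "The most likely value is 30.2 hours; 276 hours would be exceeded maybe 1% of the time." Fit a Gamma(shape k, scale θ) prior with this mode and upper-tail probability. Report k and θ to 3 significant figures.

Gamma(k,θ) with k>1 has mode (k−1)θ, so θ = 30.2/(k−1).
Need P(X < 276) = 0.99 with θ tied to k this way. Start at k = 2, θ = 30.2: P(X<276) ≈ 0.999.
Too high — lower k to spread out. Iterating converges to k ≈ 1.65.
Then θ = 30.2/(1.65−1) ≈ 46.2.

k ≈ 1.65, θ ≈ 46.2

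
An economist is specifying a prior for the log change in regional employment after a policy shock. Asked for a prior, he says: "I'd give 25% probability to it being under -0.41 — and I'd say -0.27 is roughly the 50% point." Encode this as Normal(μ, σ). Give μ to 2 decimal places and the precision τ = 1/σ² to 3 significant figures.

μ = -0.27, τ = 23.2

The p-quantile of Normal(μ,σ) is μ + z_p·σ, with z_{0.25} = -0.6745 and z_{0.5} = 0.
Eliminate σ: μ = (z₂·x₁ − z₁·x₂)/(z₂ − z₁) = (0·-0.41 − (-0.6745)·-0.27)/0.6745 = -0.27.
Then σ = (x₂ − x₁)/(z₂ − z₁) = (-0.27 − -0.41)/0.6745 = 0.21.
Precision τ = 1/σ² = 1/0.2076² = 23.2.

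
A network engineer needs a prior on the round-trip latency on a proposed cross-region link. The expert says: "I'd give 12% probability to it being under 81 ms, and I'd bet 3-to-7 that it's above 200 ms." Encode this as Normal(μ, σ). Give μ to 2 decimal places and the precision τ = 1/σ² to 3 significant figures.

For Normal(μ,σ), the p-quantile is μ + z_p·σ. Here z_{0.12} = -1.175, z_{0.7} = 0.5244.
So 81 = μ − 1.175σ and 200 = μ + 0.5244σ.
Subtracting: σ = (200 − 81)/(0.5244 − (-1.175)) = 70.03.
Then μ = 81 − (-1.175)·70.03 = 163.28.
Precision τ = 1/σ² = 1/70.03² = 0.000204.

μ = 163.28, τ = 0.000204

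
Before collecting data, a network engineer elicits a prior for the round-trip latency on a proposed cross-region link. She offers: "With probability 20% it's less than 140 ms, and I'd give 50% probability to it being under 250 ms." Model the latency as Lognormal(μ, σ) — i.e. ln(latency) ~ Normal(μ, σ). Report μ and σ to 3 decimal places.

μ ≈ 5.521, σ ≈ 0.689

If T ~ Lognormal(μ,σ) then ln T ~ Normal(μ,σ), so the p-quantile of ln T is μ + z_p·σ.
ln(140) = 4.942 and ln(250) = 5.521; z_{0.2} = -0.8416, z_{0.5} = 0.
σ = (5.521 − 4.942)/(0 − (-0.8416)) = 0.689.
μ = 4.942 − (-0.8416)·0.689 = 5.521.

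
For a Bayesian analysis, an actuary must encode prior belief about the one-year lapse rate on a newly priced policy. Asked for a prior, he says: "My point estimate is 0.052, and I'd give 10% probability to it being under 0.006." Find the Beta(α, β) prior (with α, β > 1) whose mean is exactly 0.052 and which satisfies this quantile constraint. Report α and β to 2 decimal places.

α ≈ 1.02, β ≈ 18.65

With mean 0.052 fixed, write α = 0.052s, β = 0.948s where s = α+β.
Need P(θ < 0.006) = 0.1 under Beta(0.052s, 0.948s). Normal approximation: (q−m)/√(m(1−m)/s) ≈ z_{0.1} = -1.28, so s ≈ 0.052·0.948·(-1.28)²/(0.006−0.052)² = 38.3.
At s = 38.3: P(θ<0.006) ≈ 0.022. Adjusting to match 0.1 gives s ≈ 19.67.
So α = 0.052·19.67 ≈ 1.02, β = 0.948·19.67 ≈ 18.65.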